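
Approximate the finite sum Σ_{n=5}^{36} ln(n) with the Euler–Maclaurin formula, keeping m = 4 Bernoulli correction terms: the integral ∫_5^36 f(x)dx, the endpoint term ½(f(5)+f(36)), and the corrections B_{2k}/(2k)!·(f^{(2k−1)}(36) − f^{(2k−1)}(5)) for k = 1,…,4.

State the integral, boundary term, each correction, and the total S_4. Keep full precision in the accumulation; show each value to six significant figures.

S_4 ≈ 92.5416

The integral term ∫_5^36 ln(x) dx = 89.9595.
Boundary: ½(f(5) + f(36)) = ½(1.60944 + 3.58352) = 2.59648.
So far: 92.5560.
k=1: B_{2}/(2)! × [f^{(1)}(36) − f^{(1)}(5)] = 1/12 × (0.0277778 − 0.200000) = -0.0143519.
After k=1: 92.5416.
k=2: B_{4}/(4)! × [f^{(3)}(36) − f^{(3)}(5)] = −1/720 × (4.28669e-05 − 0.0160000) = 2.21627e-05.
After k=2: 92.5416.
k=3: B_{6}/(6)! × [f^{(5)}(36) − f^{(5)}(5)] = 1/30240 × (3.96916e-07 − 0.00768000) = -2.53955e-07.
After k=3: 92.5416.
k=4: B_{8}/(8)! × [f^{(7)}(36) − f^{(7)}(5)] = −1/1209600 × (9.18787e-09 − 0.00921600) = 7.61904e-09.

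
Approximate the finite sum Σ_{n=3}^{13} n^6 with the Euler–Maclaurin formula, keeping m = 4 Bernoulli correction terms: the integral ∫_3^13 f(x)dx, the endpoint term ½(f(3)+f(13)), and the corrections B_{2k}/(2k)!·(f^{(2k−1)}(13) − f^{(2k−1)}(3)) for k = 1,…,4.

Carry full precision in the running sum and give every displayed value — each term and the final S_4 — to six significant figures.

Integral: ∫_3^13 x^6 dx = 8.96376e+06.
Endpoint term: (f(3) + f(13))/2 = (729.000 + 4.82681e+06)/2 = 2.41377e+06.
Integral + boundary = 1.13775e+07.
Correction k=1: B_{2}/2! · (f^{(1)}(13) − f^{(1)}(3)) = 1/12 · (2.22776e+06 − 1458.00) = 185525.
Partial sum through k=1: 1.15631e+07.
Correction k=2: B_{4}/4! · (f^{(3)}(13) − f^{(3)}(3)) = −1/720 · (263640 − 3240.00) = -361.667.
Partial sum through k=2: 1.15627e+07.
Correction k=3: B_{6}/6! · (f^{(5)}(13) − f^{(5)}(3)) = 1/30240 · (9360.00 − 2160.00) = 0.238095.
Partial sum through k=3: 1.15627e+07.
Correction k=4: B_{8}/8! · (f^{(7)}(13) − f^{(7)}(3)) = −1/1209600 · (0.00000 − 0.00000) = 0.00000.

S_4 ≈ 1.15627e+07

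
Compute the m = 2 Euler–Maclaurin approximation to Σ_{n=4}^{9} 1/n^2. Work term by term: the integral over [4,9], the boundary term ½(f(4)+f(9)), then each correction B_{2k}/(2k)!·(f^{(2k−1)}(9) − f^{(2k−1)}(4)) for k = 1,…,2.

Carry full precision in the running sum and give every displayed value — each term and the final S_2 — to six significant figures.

S_2 ≈ 0.178655

∫_4^9 1/x^2 dx evaluates to 0.138889.
Endpoint term: (f(4) + f(9))/2 = (0.0625000 + 0.0123457)/2 = 0.0374228.
Running total after boundary: 0.176312.
k=1: B_{2}/(2)! × [f^{(1)}(9) − f^{(1)}(4)] = 1/12 × (-0.00274348 − (-0.0312500)) = 0.00237554.
Partial sum through k=1: 0.178687.
k=2: B_{4}/(4)! × [f^{(3)}(9) − f^{(3)}(4)] = −1/720 × (-0.000406442 − (-0.0234375)) = -3.19876e-05.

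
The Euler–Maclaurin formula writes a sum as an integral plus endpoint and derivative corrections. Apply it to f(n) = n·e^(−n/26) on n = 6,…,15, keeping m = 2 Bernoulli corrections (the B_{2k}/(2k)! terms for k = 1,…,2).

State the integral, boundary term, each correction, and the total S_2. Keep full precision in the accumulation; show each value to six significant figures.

S_2 ≈ 68.4156

Integral: ∫_6^15 x·e^(−x/26) dx = 61.8527.
½[f(6) + f(15)] = ½[4.76354 + 8.42436] = 6.59395.
Integral + boundary = 68.4466.
k=1: B_{2}/(2)! × [f^{(1)}(15) − f^{(1)}(6)] = 1/12 × (0.237610 − 0.610710) = -0.0310916.
After k=1: 68.4156.
k=2: B_{4}/(4)! × [f^{(3)}(15) − f^{(3)}(6)] = −1/720 × (0.00201310 − 0.00325230) = 1.72111e-06.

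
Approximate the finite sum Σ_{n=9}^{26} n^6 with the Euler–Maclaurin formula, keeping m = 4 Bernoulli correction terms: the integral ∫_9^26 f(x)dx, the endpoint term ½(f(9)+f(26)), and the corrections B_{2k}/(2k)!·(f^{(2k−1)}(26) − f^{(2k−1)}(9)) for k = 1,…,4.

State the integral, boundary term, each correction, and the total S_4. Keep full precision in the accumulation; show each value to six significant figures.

∫_9^26 x^6 dx evaluates to 1.14672e+09.
Boundary: ½(f(9) + f(26)) = ½(531441 + 3.08916e+08) = 1.54724e+08.
Integral + boundary = 1.30144e+09.
Order-1 term: 1/12 · (7.12883e+07 − 354294) = 5.91116e+06.
Partial sum through k=1: 1.30735e+09.
Order-2 term: −1/720 · (2.10912e+06 − 87480.0) = -2807.83.
Partial sum through k=2: 1.30735e+09.
Order-3 term: 1/30240 · (18720.0 − 6480.00) = 0.404762.
Partial sum through k=3: 1.30735e+09.
Order-4 term: −1/1209600 · (0.00000 − 0.00000) = 0.00000.

S_4 ≈ 1.30735e+09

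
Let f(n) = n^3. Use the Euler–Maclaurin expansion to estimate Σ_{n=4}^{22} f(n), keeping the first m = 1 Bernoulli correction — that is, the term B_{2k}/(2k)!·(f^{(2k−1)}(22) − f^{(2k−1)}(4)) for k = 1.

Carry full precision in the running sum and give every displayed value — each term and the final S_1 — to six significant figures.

∫_4^22 x^3 dx evaluates to 58500.0.
Endpoint term: (f(4) + f(22))/2 = (64.0000 + 10648.0)/2 = 5356.00.
Running total after boundary: 63856.0.
Order-1 term: 1/12 · (1452.00 − 48.0000) = 117.000.

S_1 ≈ 63973.0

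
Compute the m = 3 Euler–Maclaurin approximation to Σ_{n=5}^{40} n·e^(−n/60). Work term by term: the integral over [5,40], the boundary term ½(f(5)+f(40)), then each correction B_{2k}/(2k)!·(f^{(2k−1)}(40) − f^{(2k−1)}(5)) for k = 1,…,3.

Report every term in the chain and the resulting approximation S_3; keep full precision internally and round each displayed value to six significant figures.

The integral term ∫_5^40 x·e^(−x/60) dx = 507.671.
½[f(5) + f(40)] = ½[4.60022 + 20.5367] = 12.5685.
So far: 520.239.
Correction k=1: B_{2}/2! · (f^{(1)}(40) − f^{(1)}(5)) = 1/12 · (0.171139 − 0.843374) = -0.0560196.
After k=1: 520.183.
Correction k=2: B_{4}/4! · (f^{(3)}(40) − f^{(3)}(5)) = −1/720 · (0.000332770 − 0.000745406) = 5.73106e-07.
After k=2: 520.183.
Correction k=3: B_{6}/6! · (f^{(5)}(40) − f^{(5)}(5)) = 1/30240 · (1.71667e-07 − 3.49039e-07) = -5.86548e-12.

S_3 ≈ 520.183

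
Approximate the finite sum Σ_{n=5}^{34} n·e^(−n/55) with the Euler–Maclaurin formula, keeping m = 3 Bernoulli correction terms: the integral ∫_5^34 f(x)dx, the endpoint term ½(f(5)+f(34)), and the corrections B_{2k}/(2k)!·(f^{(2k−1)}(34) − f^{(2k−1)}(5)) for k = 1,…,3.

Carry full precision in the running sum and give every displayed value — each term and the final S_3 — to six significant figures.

S_3 ≈ 386.595

Integral: ∫_5^34 x·e^(−x/55) dx = 375.202.
½[f(5) + f(34)] = ½[4.56550 + 18.3234] = 11.4444.
So far: 386.647.
Correction k=1: B_{2}/2! · (f^{(1)}(34) − f^{(1)}(5)) = 1/12 · (0.205771 − 0.830092) = -0.0520267.
Partial sum through k=1: 386.595.
Correction k=2: B_{4}/4! · (f^{(3)}(34) − f^{(3)}(5)) = −1/720 · (0.000424336 − 0.000878113) = 6.30246e-07.
Partial sum through k=2: 386.595.
Correction k=3: B_{6}/6! · (f^{(5)}(34) − f^{(5)}(5)) = 1/30240 · (2.58066e-07 − 4.89857e-07) = -7.66504e-12.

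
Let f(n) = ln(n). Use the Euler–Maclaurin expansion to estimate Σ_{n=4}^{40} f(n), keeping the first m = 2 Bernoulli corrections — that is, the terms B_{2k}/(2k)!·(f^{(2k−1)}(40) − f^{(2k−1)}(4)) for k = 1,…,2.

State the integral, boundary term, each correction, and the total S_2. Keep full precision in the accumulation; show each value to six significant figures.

∫_4^40 ln(x) dx evaluates to 106.010.
½[f(4) + f(40)] = ½[1.38629 + 3.68888] = 2.53759.
So far: 108.548.
Order-1 term: 1/12 · (0.0250000 − 0.250000) = -0.0187500.
Partial sum through k=1: 108.529.
Order-2 term: −1/720 · (3.12500e-05 − 0.0312500) = 4.33594e-05.

S_2 ≈ 108.529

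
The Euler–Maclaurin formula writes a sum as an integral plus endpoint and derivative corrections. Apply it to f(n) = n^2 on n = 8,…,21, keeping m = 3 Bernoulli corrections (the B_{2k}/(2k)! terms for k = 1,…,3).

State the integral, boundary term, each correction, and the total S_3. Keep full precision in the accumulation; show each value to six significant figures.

S_3 ≈ 3171.00

Integral: ∫_8^21 x^2 dx = 2916.33.
Endpoint term: (f(8) + f(21))/2 = (64.0000 + 441.000)/2 = 252.500.
So far: 3168.83.
k=1: B_{2}/(2)! × [f^{(1)}(21) − f^{(1)}(8)] = 1/12 × (42.0000 − 16.0000) = 2.16667.
Partial sum through k=1: 3171.00.
k=2: B_{4}/(4)! × [f^{(3)}(21) − f^{(3)}(8)] = −1/720 × (0.00000 − 0.00000) = 0.00000.
Partial sum through k=2: 3171.00.
k=3: B_{6}/(6)! × [f^{(5)}(21) − f^{(5)}(8)] = 1/30240 × (0.00000 − 0.00000) = 0.00000.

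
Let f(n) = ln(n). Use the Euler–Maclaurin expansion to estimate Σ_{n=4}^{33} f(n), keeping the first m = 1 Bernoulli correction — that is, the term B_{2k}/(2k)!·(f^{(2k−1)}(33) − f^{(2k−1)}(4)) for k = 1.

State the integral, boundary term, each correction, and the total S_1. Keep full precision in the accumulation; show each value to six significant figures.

∫_4^33 ln(x) dx evaluates to 80.8396.
½[f(4) + f(33)] = ½[1.38629 + 3.49651] = 2.44140.
Integral + boundary = 83.2810.
k=1: B_{2}/(2)! × [f^{(1)}(33) − f^{(1)}(4)] = 1/12 × (0.0303030 − 0.250000) = -0.0183081.

S_1 ≈ 83.2627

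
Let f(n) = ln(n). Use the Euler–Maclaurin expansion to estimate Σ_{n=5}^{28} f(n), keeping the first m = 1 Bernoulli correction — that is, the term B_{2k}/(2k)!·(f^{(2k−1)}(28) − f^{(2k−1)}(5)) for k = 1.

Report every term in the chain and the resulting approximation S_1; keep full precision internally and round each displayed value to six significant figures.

The integral term ∫_5^28 ln(x) dx = 62.2545.
Endpoint term: (f(5) + f(28))/2 = (1.60944 + 3.33220)/2 = 2.47082.
Running total after boundary: 64.7254.
Order-1 term: 1/12 · (0.0357143 − 0.200000) = -0.0136905.

S_1 ≈ 64.7117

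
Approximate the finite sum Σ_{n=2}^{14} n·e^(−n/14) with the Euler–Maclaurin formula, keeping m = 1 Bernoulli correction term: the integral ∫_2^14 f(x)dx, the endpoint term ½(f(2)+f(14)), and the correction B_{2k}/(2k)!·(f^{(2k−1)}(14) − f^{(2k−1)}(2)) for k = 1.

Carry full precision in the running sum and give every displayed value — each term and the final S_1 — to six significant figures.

S_1 ≈ 53.3520

The integral term ∫_2^14 x·e^(−x/14) dx = 49.9719.
Endpoint term: (f(2) + f(14))/2 = (1.73376 + 5.15031)/2 = 3.44203.
Running total after boundary: 53.4139.
Correction k=1: B_{2}/2! · (f^{(1)}(14) − f^{(1)}(2)) = 1/12 · (0.00000 − 0.743038) = -0.0619198.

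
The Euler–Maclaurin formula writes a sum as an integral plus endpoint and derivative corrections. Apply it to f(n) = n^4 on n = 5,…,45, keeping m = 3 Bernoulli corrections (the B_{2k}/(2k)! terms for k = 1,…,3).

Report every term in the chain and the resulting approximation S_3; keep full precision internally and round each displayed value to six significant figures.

S_3 ≈ 3.89860e+07

∫_5^45 x^4 dx evaluates to 3.69050e+07.
Boundary: ½(f(5) + f(45)) = ½(625.000 + 4.10062e+06) = 2.05062e+06.
Integral + boundary = 3.89556e+07.
k=1: B_{2}/(2)! × [f^{(1)}(45) − f^{(1)}(5)] = 1/12 × (364500 − 500.000) = 30333.3.
After k=1: 3.89860e+07.
k=2: B_{4}/(4)! × [f^{(3)}(45) − f^{(3)}(5)] = −1/720 × (1080.00 − 120.000) = -1.33333.
After k=2: 3.89860e+07.
k=3: B_{6}/(6)! × [f^{(5)}(45) − f^{(5)}(5)] = 1/30240 × (0.00000 − 0.00000) = 0.00000.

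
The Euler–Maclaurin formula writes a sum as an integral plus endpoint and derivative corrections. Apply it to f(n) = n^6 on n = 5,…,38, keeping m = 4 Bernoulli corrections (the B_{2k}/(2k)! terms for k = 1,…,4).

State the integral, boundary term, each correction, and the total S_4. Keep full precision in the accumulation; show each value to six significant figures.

Integral: ∫_5^38 x^6 dx = 1.63451e+10.
½[f(5) + f(38)] = ½[15625.0 + 3.01094e+09] = 1.50548e+09.
Integral + boundary = 1.78505e+10.
k=1: B_{2}/(2)! × [f^{(1)}(38) − f^{(1)}(5)] = 1/12 × (4.75411e+08 − 18750.0) = 3.96160e+07.
Partial sum through k=1: 1.78902e+10.
k=2: B_{4}/(4)! × [f^{(3)}(38) − f^{(3)}(5)] = −1/720 × (6.58464e+06 − 15000.0) = -9124.50.
Partial sum through k=2: 1.78902e+10.
k=3: B_{6}/(6)! × [f^{(5)}(38) − f^{(5)}(5)] = 1/30240 × (27360.0 − 3600.00) = 0.785714.
Partial sum through k=3: 1.78902e+10.
k=4: B_{8}/(8)! × [f^{(7)}(38) − f^{(7)}(5)] = −1/1209600 × (0.00000 − 0.00000) = 0.00000.

S_4 ≈ 1.78902e+10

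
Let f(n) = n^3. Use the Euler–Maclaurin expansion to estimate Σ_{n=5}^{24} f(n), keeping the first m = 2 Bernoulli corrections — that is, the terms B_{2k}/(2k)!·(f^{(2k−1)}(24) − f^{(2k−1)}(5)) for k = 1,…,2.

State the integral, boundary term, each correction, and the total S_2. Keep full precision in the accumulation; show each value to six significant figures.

S_2 ≈ 89900.0

The integral term ∫_5^24 x^3 dx = 82787.8.
½[f(5) + f(24)] = ½[125.000 + 13824.0] = 6974.50.
Running total after boundary: 89762.2.
Correction k=1: B_{2}/2! · (f^{(1)}(24) − f^{(1)}(5)) = 1/12 · (1728.00 − 75.0000) = 137.750.
Partial sum through k=1: 89900.0.
Correction k=2: B_{4}/4! · (f^{(3)}(24) − f^{(3)}(5)) = −1/720 · (6.00000 − 6.00000) = 0.00000.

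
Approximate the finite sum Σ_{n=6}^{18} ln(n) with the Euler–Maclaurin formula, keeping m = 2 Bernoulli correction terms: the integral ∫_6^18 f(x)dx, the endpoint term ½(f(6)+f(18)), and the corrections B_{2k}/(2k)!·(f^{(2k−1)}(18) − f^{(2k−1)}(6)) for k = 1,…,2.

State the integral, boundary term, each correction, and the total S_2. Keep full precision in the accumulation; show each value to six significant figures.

∫_6^18 ln(x) dx evaluates to 29.2761.
½[f(6) + f(18)] = ½[1.79176 + 2.89037] = 2.34107.
So far: 31.6172.
k=1: B_{2}/(2)! × [f^{(1)}(18) − f^{(1)}(6)] = 1/12 × (0.0555556 − 0.166667) = -0.00925926.
After k=1: 31.6079.
k=2: B_{4}/(4)! × [f^{(3)}(18) − f^{(3)}(6)] = −1/720 × (0.000342936 − 0.00925926) = 1.23838e-05.

S_2 ≈ 31.6080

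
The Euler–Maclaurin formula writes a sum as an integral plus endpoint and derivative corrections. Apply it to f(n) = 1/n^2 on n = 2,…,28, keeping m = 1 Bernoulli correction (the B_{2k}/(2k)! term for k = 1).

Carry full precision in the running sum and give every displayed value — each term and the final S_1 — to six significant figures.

S_1 ≈ 0.610749

Integral: ∫_2^28 1/x^2 dx = 0.464286.
½[f(2) + f(28)] = ½[0.250000 + 0.00127551] = 0.125638.
So far: 0.589923.
Order-1 term: 1/12 · (-9.11079e-05 − (-0.250000)) = 0.0208257.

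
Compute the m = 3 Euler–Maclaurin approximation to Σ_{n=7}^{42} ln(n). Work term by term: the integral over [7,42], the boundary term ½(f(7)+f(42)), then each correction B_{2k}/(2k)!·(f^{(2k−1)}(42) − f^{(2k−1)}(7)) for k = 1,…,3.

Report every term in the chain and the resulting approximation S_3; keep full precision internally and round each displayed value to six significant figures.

∫_7^42 ln(x) dx evaluates to 108.361.
Boundary: ½(f(7) + f(42)) = ½(1.94591 + 3.73767) = 2.84179.
Integral + boundary = 111.203.
Order-1 term: 1/12 · (0.0238095 − 0.142857) = -0.00992063.
Running total after k=1: 111.193.
Order-2 term: −1/720 · (2.69949e-05 − 0.00583090) = 8.06098e-06.
Running total after k=2: 111.193.
Order-3 term: 1/30240 · (1.83639e-07 − 0.00142798) = -4.72154e-08.

S_3 ≈ 111.193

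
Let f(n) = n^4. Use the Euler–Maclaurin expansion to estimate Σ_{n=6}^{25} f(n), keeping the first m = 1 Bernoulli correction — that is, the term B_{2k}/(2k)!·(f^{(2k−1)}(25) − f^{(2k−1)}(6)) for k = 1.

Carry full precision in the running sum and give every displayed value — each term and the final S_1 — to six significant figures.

∫_6^25 x^4 dx evaluates to 1.95157e+06.
½[f(6) + f(25)] = ½[1296.00 + 390625] = 195960.
Integral + boundary = 2.14753e+06.
k=1: B_{2}/(2)! × [f^{(1)}(25) − f^{(1)}(6)] = 1/12 × (62500.0 − 864.000) = 5136.33.

S_1 ≈ 2.15267e+06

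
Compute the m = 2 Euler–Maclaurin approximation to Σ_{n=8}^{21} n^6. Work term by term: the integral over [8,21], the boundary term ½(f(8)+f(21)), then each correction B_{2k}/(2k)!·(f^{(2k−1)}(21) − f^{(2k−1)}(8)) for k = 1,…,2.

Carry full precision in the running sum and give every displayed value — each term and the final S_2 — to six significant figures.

The integral term ∫_8^21 x^6 dx = 2.56999e+08.
Endpoint term: (f(8) + f(21))/2 = (262144 + 8.57661e+07)/2 = 4.30141e+07.
So far: 3.00013e+08.
Order-1 term: 1/12 · (2.45046e+07 − 196608) = 2.02567e+06.
After k=1: 3.02039e+08.
Order-2 term: −1/720 · (1.11132e+06 − 61440.0) = -1458.17.

S_2 ≈ 3.02037e+08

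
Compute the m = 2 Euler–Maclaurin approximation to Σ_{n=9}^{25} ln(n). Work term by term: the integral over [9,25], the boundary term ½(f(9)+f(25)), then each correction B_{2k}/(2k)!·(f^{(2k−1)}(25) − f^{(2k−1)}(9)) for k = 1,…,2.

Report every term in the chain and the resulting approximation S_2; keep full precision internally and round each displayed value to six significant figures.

∫_9^25 ln(x) dx evaluates to 44.6969.
Boundary: ½(f(9) + f(25)) = ½(2.19722 + 3.21888) = 2.70805.
Running total after boundary: 47.4049.
k=1: B_{2}/(2)! × [f^{(1)}(25) − f^{(1)}(9)] = 1/12 × (0.0400000 − 0.111111) = -0.00592593.
Partial sum through k=1: 47.3990.
k=2: B_{4}/(4)! × [f^{(3)}(25) − f^{(3)}(9)] = −1/720 × (0.000128000 − 0.00274348) = 3.63262e-06.

S_2 ≈ 47.3990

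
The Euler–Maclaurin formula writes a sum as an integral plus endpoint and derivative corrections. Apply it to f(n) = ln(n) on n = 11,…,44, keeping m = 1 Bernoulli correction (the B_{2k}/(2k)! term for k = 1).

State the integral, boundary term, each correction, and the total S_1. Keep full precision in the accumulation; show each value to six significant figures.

The integral term ∫_11^44 ln(x) dx = 107.127.
Boundary: ½(f(11) + f(44)) = ½(2.39790 + 3.78419) = 3.09104.
So far: 110.219.
Order-1 term: 1/12 · (0.0227273 − 0.0909091) = -0.00568182.

S_1 ≈ 110.213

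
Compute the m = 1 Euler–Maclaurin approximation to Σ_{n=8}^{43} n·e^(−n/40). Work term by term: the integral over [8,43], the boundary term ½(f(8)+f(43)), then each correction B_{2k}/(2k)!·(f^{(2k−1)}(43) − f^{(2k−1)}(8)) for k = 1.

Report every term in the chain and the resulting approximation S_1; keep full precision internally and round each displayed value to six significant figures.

The integral term ∫_8^43 x·e^(−x/40) dx = 438.854.
Boundary: ½(f(8) + f(43)) = ½(6.54985 + 14.6758) = 10.6128.
Integral + boundary = 449.467.
Correction k=1: B_{2}/2! · (f^{(1)}(43) − f^{(1)}(8)) = 1/12 · (-0.0255973 − 0.654985) = -0.0567152.

S_1 ≈ 449.411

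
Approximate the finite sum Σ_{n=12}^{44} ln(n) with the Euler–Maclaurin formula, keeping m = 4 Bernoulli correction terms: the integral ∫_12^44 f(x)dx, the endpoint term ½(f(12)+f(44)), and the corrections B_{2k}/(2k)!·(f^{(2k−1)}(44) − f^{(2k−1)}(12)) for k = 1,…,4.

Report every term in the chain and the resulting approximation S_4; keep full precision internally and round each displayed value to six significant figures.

S_4 ≈ 107.815

∫_12^44 ln(x) dx evaluates to 104.685.
Boundary: ½(f(12) + f(44)) = ½(2.48491 + 3.78419) = 3.13455.
So far: 107.820.
k=1: B_{2}/(2)! × [f^{(1)}(44) − f^{(1)}(12)] = 1/12 × (0.0227273 − 0.0833333) = -0.00505051.
Partial sum through k=1: 107.815.
k=2: B_{4}/(4)! × [f^{(3)}(44) − f^{(3)}(12)] = −1/720 × (2.34786e-05 − 0.00115741) = 1.57490e-06.
Partial sum through k=2: 107.815.
k=3: B_{6}/(6)! × [f^{(5)}(44) − f^{(5)}(12)] = 1/30240 × (1.45528e-07 − 9.64506e-05) = -3.18469e-09.
Partial sum through k=3: 107.815.
k=4: B_{8}/(8)! × [f^{(7)}(44) − f^{(7)}(12)] = −1/1209600 × (2.25509e-09 − 2.00939e-05) = 1.66101e-11.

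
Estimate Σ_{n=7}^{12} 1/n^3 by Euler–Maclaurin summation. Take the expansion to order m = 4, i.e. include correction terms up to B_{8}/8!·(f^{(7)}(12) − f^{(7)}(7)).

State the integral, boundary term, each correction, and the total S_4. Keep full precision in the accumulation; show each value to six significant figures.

∫_7^12 1/x^3 dx evaluates to 0.00673186.
Boundary: ½(f(7) + f(12)) = ½(0.00291545 + 0.000578704) = 0.00174708.
Integral + boundary = 0.00847894.
Order-1 term: 1/12 · (-0.000144676 − (-0.00124948)) = 9.20670e-05.
Running total after k=1: 0.00857100.
Order-2 term: −1/720 · (-2.00939e-05 − (-0.000509992)) = -6.80413e-07.
Running total after k=2: 0.00857032.
Order-3 term: 1/30240 · (-5.86071e-06 − (-0.000437136)) = 1.42617e-08.
Running total after k=3: 0.00857034.
Order-4 term: −1/1209600 · (-2.93036e-06 − (-0.000642322)) = -5.28597e-10.

S_4 ≈ 0.00857034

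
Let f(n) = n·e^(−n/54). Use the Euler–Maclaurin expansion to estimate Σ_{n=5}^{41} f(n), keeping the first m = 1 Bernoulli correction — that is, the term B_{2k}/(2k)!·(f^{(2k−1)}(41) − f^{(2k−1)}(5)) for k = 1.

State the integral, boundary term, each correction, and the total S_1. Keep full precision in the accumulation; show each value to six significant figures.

∫_5^41 x·e^(−x/54) dx evaluates to 503.339.
½[f(5) + f(41)] = ½[4.55782 + 19.1885] = 11.8732.
So far: 515.212.
Order-1 term: 1/12 · (0.112670 − 0.827161) = -0.0595409.

S_1 ≈ 515.153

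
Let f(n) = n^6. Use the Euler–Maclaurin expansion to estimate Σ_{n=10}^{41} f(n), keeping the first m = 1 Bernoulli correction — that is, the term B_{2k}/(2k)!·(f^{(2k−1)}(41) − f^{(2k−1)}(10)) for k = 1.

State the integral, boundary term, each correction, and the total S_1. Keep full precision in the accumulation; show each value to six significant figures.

S_1 ≈ 3.02540e+10

The integral term ∫_10^41 x^6 dx = 2.78206e+10.
Endpoint term: (f(10) + f(41))/2 = (1.00000e+06 + 4.75010e+09)/2 = 2.37555e+09.
Running total after boundary: 3.01962e+10.
Correction k=1: B_{2}/2! · (f^{(1)}(41) − f^{(1)}(10)) = 1/12 · (6.95137e+08 − 600000) = 5.78781e+07.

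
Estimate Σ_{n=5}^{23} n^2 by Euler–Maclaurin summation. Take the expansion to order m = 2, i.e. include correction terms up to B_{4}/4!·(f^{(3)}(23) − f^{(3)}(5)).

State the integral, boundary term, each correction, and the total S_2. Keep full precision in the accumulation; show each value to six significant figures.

The integral term ∫_5^23 x^2 dx = 4014.00.
Boundary: ½(f(5) + f(23)) = ½(25.0000 + 529.000) = 277.000.
So far: 4291.00.
k=1: B_{2}/(2)! × [f^{(1)}(23) − f^{(1)}(5)] = 1/12 × (46.0000 − 10.0000) = 3.00000.
Partial sum through k=1: 4294.00.
k=2: B_{4}/(4)! × [f^{(3)}(23) − f^{(3)}(5)] = −1/720 × (0.00000 − 0.00000) = 0.00000.

S_2 ≈ 4294.00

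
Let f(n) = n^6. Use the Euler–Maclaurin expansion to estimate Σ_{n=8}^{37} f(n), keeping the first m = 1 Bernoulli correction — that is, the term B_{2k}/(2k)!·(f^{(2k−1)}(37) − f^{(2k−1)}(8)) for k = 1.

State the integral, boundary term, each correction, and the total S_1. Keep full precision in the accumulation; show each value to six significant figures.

∫_8^37 x^6 dx evaluates to 1.35614e+10.
Endpoint term: (f(8) + f(37))/2 = (262144 + 2.56573e+09)/2 = 1.28299e+09.
Integral + boundary = 1.48444e+10.
k=1: B_{2}/(2)! × [f^{(1)}(37) − f^{(1)}(8)] = 1/12 × (4.16064e+08 − 196608) = 3.46556e+07.

S_1 ≈ 1.48790e+10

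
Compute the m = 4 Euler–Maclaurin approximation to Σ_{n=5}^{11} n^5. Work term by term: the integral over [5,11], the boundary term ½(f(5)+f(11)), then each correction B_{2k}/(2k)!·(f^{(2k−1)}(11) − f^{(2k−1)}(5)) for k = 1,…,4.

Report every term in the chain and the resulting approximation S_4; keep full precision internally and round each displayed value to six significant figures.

S_4 ≈ 380576

∫_5^11 x^5 dx evaluates to 292656.
Endpoint term: (f(5) + f(11))/2 = (3125.00 + 161051)/2 = 82088.0.
So far: 374744.
k=1: B_{2}/(2)! × [f^{(1)}(11) − f^{(1)}(5)] = 1/12 × (73205.0 − 3125.00) = 5840.00.
Partial sum through k=1: 380584.
k=2: B_{4}/(4)! × [f^{(3)}(11) − f^{(3)}(5)] = −1/720 × (7260.00 − 1500.00) = -8.00000.
Partial sum through k=2: 380576.
k=3: B_{6}/(6)! × [f^{(5)}(11) − f^{(5)}(5)] = 1/30240 × (120.000 − 120.000) = 0.00000.
Partial sum through k=3: 380576.
k=4: B_{8}/(8)! × [f^{(7)}(11) − f^{(7)}(5)] = −1/1209600 × (0.00000 − 0.00000) = 0.00000.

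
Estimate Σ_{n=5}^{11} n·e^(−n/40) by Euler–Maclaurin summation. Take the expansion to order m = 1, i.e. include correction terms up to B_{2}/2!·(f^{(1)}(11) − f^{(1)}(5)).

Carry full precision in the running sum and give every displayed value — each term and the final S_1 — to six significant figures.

S_1 ≈ 45.3327

The integral term ∫_5^11 x·e^(−x/40) dx = 38.9673.
½[f(5) + f(11)] = ½[4.41248 + 8.35529] = 6.38389.
So far: 45.3512.
Correction k=1: B_{2}/2! · (f^{(1)}(11) − f^{(1)}(5)) = 1/12 · (0.550690 − 0.772185) = -0.0184579.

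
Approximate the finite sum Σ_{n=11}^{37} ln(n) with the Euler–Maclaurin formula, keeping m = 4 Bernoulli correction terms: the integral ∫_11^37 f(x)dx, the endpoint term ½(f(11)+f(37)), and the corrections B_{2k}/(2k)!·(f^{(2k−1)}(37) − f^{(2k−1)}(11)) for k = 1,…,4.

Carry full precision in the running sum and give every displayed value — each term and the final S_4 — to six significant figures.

Integral: ∫_11^37 ln(x) dx = 81.2271.
Endpoint term: (f(11) + f(37))/2 = (2.39790 + 3.61092)/2 = 3.00441.
So far: 84.2315.
Correction k=1: B_{2}/2! · (f^{(1)}(37) − f^{(1)}(11)) = 1/12 · (0.0270270 − 0.0909091) = -0.00532351.
Partial sum through k=1: 84.2262.
Correction k=2: B_{4}/4! · (f^{(3)}(37) − f^{(3)}(11)) = −1/720 · (3.94843e-05 − 0.00150263) = 2.03215e-06.
Partial sum through k=2: 84.2262.
Correction k=3: B_{6}/6! · (f^{(5)}(37) − f^{(5)}(11)) = 1/30240 · (3.46101e-07 − 0.000149021) = -4.91650e-09.
Partial sum through k=3: 84.2262.
Correction k=4: B_{8}/8! · (f^{(7)}(37) − f^{(7)}(11)) = −1/1209600 · (7.58439e-09 − 3.69474e-05) = 3.05389e-11.

S_4 ≈ 84.2262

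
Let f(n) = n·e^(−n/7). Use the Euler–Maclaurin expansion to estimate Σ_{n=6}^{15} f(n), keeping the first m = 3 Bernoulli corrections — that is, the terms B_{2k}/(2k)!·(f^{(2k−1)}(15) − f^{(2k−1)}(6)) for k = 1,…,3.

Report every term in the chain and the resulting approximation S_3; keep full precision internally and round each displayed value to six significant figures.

S_3 ≈ 22.6876

∫_6^15 x·e^(−x/7) dx evaluates to 20.5508.
Boundary: ½(f(6) + f(15)) = ½(2.54624 + 1.75979) = 2.15301.
So far: 22.7038.
k=1: B_{2}/(2)! × [f^{(1)}(15) − f^{(1)}(6)] = 1/12 × (-0.134079 − 0.0606247) = -0.0162253.
Partial sum through k=1: 22.6876.
k=2: B_{4}/(4)! × [f^{(3)}(15) − f^{(3)}(6)] = −1/720 × (0.00205223 − 0.0185586) = 2.29255e-05.
Partial sum through k=2: 22.6876.
k=3: B_{6}/(6)! × [f^{(5)}(15) − f^{(5)}(6)] = 1/30240 × (0.000139608 − 0.000732243) = -1.95977e-08.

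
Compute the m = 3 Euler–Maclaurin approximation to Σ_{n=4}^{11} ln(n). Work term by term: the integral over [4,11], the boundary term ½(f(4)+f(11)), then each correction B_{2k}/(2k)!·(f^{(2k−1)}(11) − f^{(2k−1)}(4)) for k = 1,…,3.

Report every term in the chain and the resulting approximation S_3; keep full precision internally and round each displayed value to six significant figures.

The integral term ∫_4^11 ln(x) dx = 13.8317.
Endpoint term: (f(4) + f(11))/2 = (1.38629 + 2.39790)/2 = 1.89209.
So far: 15.7238.
k=1: B_{2}/(2)! × [f^{(1)}(11) − f^{(1)}(4)] = 1/12 × (0.0909091 − 0.250000) = -0.0132576.
Partial sum through k=1: 15.7105.
k=2: B_{4}/(4)! × [f^{(3)}(11) − f^{(3)}(4)] = −1/720 × (0.00150263 − 0.0312500) = 4.13158e-05.
Partial sum through k=2: 15.7105.
k=3: B_{6}/(6)! × [f^{(5)}(11) − f^{(5)}(4)] = 1/30240 × (0.000149021 − 0.0234375) = -7.70122e-07.

S_3 ≈ 15.7105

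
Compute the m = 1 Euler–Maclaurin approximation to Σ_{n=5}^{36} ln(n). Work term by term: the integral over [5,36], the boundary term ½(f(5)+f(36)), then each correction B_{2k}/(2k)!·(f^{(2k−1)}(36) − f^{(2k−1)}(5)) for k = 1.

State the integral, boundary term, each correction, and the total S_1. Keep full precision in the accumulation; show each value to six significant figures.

S_1 ≈ 92.5416

Integral: ∫_5^36 ln(x) dx = 89.9595.
Endpoint term: (f(5) + f(36))/2 = (1.60944 + 3.58352)/2 = 2.59648.
Integral + boundary = 92.5560.
Correction k=1: B_{2}/2! · (f^{(1)}(36) − f^{(1)}(5)) = 1/12 · (0.0277778 − 0.200000) = -0.0143519.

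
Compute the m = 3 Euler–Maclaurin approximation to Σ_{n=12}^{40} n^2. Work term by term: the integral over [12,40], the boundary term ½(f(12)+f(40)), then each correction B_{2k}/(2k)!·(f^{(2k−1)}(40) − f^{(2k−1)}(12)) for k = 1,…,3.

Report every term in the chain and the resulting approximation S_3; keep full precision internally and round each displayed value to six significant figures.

Integral: ∫_12^40 x^2 dx = 20757.3.
Boundary: ½(f(12) + f(40)) = ½(144.000 + 1600.00) = 872.000.
Integral + boundary = 21629.3.
k=1: B_{2}/(2)! × [f^{(1)}(40) − f^{(1)}(12)] = 1/12 × (80.0000 − 24.0000) = 4.66667.
After k=1: 21634.0.
k=2: B_{4}/(4)! × [f^{(3)}(40) − f^{(3)}(12)] = −1/720 × (0.00000 − 0.00000) = 0.00000.
After k=2: 21634.0.
k=3: B_{6}/(6)! × [f^{(5)}(40) − f^{(5)}(12)] = 1/30240 × (0.00000 − 0.00000) = 0.00000.

S_3 ≈ 21634.0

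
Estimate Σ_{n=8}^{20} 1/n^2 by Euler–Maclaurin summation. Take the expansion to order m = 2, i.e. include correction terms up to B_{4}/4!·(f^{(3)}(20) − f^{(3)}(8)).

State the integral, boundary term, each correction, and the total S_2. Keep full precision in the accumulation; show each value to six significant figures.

S_2 ≈ 0.0843662

The integral term ∫_8^20 1/x^2 dx = 0.0750000.
½[f(8) + f(20)] = ½[0.0156250 + 0.00250000] = 0.00906250.
Integral + boundary = 0.0840625.
Correction k=1: B_{2}/2! · (f^{(1)}(20) − f^{(1)}(8)) = 1/12 · (-0.000250000 − (-0.00390625)) = 0.000304687.
Running total after k=1: 0.0843672.
Correction k=2: B_{4}/4! · (f^{(3)}(20) − f^{(3)}(8)) = −1/720 · (-7.50000e-06 − (-0.000732422)) = -1.00684e-06.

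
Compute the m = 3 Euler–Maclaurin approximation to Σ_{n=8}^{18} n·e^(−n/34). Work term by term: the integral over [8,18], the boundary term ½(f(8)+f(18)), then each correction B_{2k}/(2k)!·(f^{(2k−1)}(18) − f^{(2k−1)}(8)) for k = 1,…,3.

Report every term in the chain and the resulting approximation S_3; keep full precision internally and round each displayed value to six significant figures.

S_3 ≈ 95.7719

The integral term ∫_8^18 x·e^(−x/34) dx = 87.3373.
Boundary: ½(f(8) + f(18)) = ½(6.32271 + 10.6011) = 8.46192.
So far: 95.7992.
k=1: B_{2}/(2)! × [f^{(1)}(18) − f^{(1)}(8)] = 1/12 × (0.277154 − 0.604376) = -0.0272686.
Partial sum through k=1: 95.7719.
k=2: B_{4}/(4)! × [f^{(3)}(18) − f^{(3)}(8)] = −1/720 × (0.00125870 − 0.00189018) = 8.77063e-07.
Partial sum through k=2: 95.7719.
k=3: B_{6}/(6)! × [f^{(5)}(18) − f^{(5)}(8)] = 1/30240 × (1.97028e-06 − 2.81795e-06) = -2.80314e-11.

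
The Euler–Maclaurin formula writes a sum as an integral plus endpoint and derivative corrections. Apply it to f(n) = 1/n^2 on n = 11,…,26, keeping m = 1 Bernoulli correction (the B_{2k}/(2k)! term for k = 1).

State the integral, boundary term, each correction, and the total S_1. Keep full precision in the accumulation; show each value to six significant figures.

S_1 ≈ 0.0574352

Integral: ∫_11^26 1/x^2 dx = 0.0524476.
Endpoint term: (f(11) + f(26))/2 = (0.00826446 + 0.00147929)/2 = 0.00487188.
Running total after boundary: 0.0573194.
k=1: B_{2}/(2)! × [f^{(1)}(26) − f^{(1)}(11)] = 1/12 × (-0.000113792 − (-0.00150263)) = 0.000115737.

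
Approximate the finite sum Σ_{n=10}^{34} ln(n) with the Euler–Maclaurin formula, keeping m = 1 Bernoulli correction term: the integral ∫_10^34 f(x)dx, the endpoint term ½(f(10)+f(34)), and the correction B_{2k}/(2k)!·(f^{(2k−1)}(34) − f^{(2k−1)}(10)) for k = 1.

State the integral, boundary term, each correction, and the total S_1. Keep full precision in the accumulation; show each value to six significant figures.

S_1 ≈ 75.7790

The integral term ∫_10^34 ln(x) dx = 72.8704.
Boundary: ½(f(10) + f(34)) = ½(2.30259 + 3.52636) = 2.91447.
Running total after boundary: 75.7849.
k=1: B_{2}/(2)! × [f^{(1)}(34) − f^{(1)}(10)] = 1/12 × (0.0294118 − 0.100000) = -0.00588235.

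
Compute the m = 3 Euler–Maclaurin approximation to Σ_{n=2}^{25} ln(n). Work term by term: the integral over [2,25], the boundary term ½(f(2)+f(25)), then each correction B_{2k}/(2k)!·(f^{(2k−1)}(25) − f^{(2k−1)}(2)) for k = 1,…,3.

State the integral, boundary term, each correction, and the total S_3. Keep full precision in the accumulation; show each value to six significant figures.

∫_2^25 ln(x) dx evaluates to 56.0856.
½[f(2) + f(25)] = ½[0.693147 + 3.21888] = 1.95601.
So far: 58.0416.
Correction k=1: B_{2}/2! · (f^{(1)}(25) − f^{(1)}(2)) = 1/12 · (0.0400000 − 0.500000) = -0.0383333.
Partial sum through k=1: 58.0033.
Correction k=2: B_{4}/4! · (f^{(3)}(25) − f^{(3)}(2)) = −1/720 · (0.000128000 − 0.250000) = 0.000347044.
Partial sum through k=2: 58.0036.
Correction k=3: B_{6}/6! · (f^{(5)}(25) − f^{(5)}(2)) = 1/30240 · (2.45760e-06 − 0.750000) = -2.48015e-05.

S_3 ≈ 58.0036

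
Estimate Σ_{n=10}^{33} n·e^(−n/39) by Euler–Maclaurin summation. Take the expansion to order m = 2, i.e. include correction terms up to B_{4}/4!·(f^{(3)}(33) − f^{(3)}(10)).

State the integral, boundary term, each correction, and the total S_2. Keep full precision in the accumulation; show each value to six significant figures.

Integral: ∫_10^33 x·e^(−x/39) dx = 273.972.
½[f(10) + f(33)] = ½[7.73824 + 14.1590] = 10.9486.
Running total after boundary: 284.921.
k=1: B_{2}/(2)! × [f^{(1)}(33) − f^{(1)}(10)] = 1/12 × (0.0660095 − 0.575408) = -0.0424499.
Partial sum through k=1: 284.879.
k=2: B_{4}/(4)! × [f^{(3)}(33) − f^{(3)}(10)] = −1/720 × (0.000607583 − 0.00139583) = 1.09479e-06.

S_2 ≈ 284.879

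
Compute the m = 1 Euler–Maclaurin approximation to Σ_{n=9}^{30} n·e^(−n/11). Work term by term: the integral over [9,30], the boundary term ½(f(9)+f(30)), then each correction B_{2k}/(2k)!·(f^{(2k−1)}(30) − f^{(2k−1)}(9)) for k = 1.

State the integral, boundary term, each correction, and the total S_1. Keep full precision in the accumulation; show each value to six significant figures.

Integral: ∫_9^30 x·e^(−x/11) dx = 67.5771.
Boundary: ½(f(9) + f(30)) = ½(3.97110 + 1.96192) = 2.96651.
So far: 70.5436.
Correction k=1: B_{2}/2! · (f^{(1)}(30) − f^{(1)}(9)) = 1/12 · (-0.112959 − 0.0802242) = -0.0160986.

S_1 ≈ 70.5275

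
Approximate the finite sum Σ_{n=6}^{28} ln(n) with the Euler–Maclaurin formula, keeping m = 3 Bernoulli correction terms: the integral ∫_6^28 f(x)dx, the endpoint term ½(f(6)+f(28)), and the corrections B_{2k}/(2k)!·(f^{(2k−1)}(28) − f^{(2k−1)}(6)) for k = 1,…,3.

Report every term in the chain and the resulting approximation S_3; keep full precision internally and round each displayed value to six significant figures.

S_3 ≈ 63.1023

∫_6^28 ln(x) dx evaluates to 60.5512.
Boundary: ½(f(6) + f(28)) = ½(1.79176 + 3.33220) = 2.56198.
Integral + boundary = 63.1132.
k=1: B_{2}/(2)! × [f^{(1)}(28) − f^{(1)}(6)] = 1/12 × (0.0357143 − 0.166667) = -0.0109127.
Running total after k=1: 63.1022.
k=2: B_{4}/(4)! × [f^{(3)}(28) − f^{(3)}(6)] = −1/720 × (9.11079e-05 − 0.00925926) = 1.27335e-05.
Running total after k=2: 63.1023.
k=3: B_{6}/(6)! × [f^{(5)}(28) − f^{(5)}(6)] = 1/30240 × (1.39451e-06 − 0.00308642) = -1.02018e-07.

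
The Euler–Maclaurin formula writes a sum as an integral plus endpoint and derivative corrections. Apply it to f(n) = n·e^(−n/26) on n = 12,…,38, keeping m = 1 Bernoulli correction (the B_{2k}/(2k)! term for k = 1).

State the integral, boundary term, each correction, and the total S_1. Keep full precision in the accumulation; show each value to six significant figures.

∫_12^38 x·e^(−x/26) dx evaluates to 236.902.
½[f(12) + f(38)] = ½[7.56376 + 8.81141] = 8.18759.
Running total after boundary: 245.090.
Order-1 term: 1/12 · (-0.107021 − 0.339399) = -0.0372017.

S_1 ≈ 245.053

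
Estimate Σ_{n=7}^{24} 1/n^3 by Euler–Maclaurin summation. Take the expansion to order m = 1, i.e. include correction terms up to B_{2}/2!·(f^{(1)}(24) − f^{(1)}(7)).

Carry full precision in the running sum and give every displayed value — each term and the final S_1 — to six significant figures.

Integral: ∫_7^24 1/x^3 dx = 0.00933603.
Boundary: ½(f(7) + f(24)) = ½(0.00291545 + 7.23380e-05) = 0.00149389.
Integral + boundary = 0.0108299.
Order-1 term: 1/12 · (-9.04225e-06 − (-0.00124948)) = 0.000103370.

S_1 ≈ 0.0109333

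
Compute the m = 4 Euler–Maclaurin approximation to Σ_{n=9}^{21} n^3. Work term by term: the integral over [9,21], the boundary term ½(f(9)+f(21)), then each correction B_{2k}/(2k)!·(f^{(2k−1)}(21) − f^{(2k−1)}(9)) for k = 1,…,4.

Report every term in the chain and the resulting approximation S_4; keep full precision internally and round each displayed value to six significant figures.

∫_9^21 x^3 dx evaluates to 46980.0.
Endpoint term: (f(9) + f(21))/2 = (729.000 + 9261.00)/2 = 4995.00.
Running total after boundary: 51975.0.
k=1: B_{2}/(2)! × [f^{(1)}(21) − f^{(1)}(9)] = 1/12 × (1323.00 − 243.000) = 90.0000.
Partial sum through k=1: 52065.0.
k=2: B_{4}/(4)! × [f^{(3)}(21) − f^{(3)}(9)] = −1/720 × (6.00000 − 6.00000) = 0.00000.
Partial sum through k=2: 52065.0.
k=3: B_{6}/(6)! × [f^{(5)}(21) − f^{(5)}(9)] = 1/30240 × (0.00000 − 0.00000) = 0.00000.
Partial sum through k=3: 52065.0.
k=4: B_{8}/(8)! × [f^{(7)}(21) − f^{(7)}(9)] = −1/1209600 × (0.00000 − 0.00000) = 0.00000.

S_4 ≈ 52065.0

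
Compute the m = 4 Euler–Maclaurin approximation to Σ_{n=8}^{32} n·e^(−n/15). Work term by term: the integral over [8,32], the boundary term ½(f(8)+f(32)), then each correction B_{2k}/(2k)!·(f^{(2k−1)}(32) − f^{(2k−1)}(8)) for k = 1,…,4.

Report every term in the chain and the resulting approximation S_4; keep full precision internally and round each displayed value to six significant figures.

The integral term ∫_8^32 x·e^(−x/15) dx = 118.891.
Endpoint term: (f(8) + f(32))/2 = (4.69317 + 3.79014)/2 = 4.24165.
Running total after boundary: 123.133.
Order-1 term: 1/12 · (-0.134234 − 0.273768) = -0.0340002.
Running total after k=1: 123.099.
Order-2 term: −1/720 · (0.000456220 − 0.00643138) = 8.29883e-06.
Running total after k=2: 123.099.
Order-3 term: 1/30240 · (6.70683e-06 − 5.17601e-05) = -1.48986e-09.
Running total after k=3: 123.099.
Order-4 term: −1/1209600 · (5.06045e-08 − 3.33050e-07) = 2.33503e-13.

S_4 ≈ 123.099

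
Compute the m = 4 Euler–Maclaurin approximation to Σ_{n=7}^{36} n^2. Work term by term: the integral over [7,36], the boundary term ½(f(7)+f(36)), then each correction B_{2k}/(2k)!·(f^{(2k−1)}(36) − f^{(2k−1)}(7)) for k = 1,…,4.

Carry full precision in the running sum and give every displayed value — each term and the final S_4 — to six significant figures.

S_4 ≈ 16115.0

The integral term ∫_7^36 x^2 dx = 15437.7.
½[f(7) + f(36)] = ½[49.0000 + 1296.00] = 672.500.
Running total after boundary: 16110.2.
k=1: B_{2}/(2)! × [f^{(1)}(36) − f^{(1)}(7)] = 1/12 × (72.0000 − 14.0000) = 4.83333.
Partial sum through k=1: 16115.0.
k=2: B_{4}/(4)! × [f^{(3)}(36) − f^{(3)}(7)] = −1/720 × (0.00000 − 0.00000) = 0.00000.
Partial sum through k=2: 16115.0.
k=3: B_{6}/(6)! × [f^{(5)}(36) − f^{(5)}(7)] = 1/30240 × (0.00000 − 0.00000) = 0.00000.
Partial sum through k=3: 16115.0.
k=4: B_{8}/(8)! × [f^{(7)}(36) − f^{(7)}(7)] = −1/1209600 × (0.00000 − 0.00000) = 0.00000.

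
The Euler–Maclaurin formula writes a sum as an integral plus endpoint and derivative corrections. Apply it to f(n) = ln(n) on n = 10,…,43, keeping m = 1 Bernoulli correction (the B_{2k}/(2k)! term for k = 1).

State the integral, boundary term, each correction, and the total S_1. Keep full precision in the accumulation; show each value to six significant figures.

Integral: ∫_10^43 ln(x) dx = 105.706.
Boundary: ½(f(10) + f(43)) = ½(2.30259 + 3.76120) = 3.03189.
So far: 108.738.
Correction k=1: B_{2}/2! · (f^{(1)}(43) − f^{(1)}(10)) = 1/12 · (0.0232558 − 0.100000) = -0.00639535.

S_1 ≈ 108.731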